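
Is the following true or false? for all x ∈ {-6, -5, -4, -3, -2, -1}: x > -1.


Evaluate the predicate on each element: -6:F, -5:F, -4:F, -3:F, -2:F, -1:F.
Counterexample x = -6 fails the predicate.

F


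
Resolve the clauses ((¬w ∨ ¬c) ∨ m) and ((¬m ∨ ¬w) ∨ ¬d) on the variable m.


The clauses contain complementary literals m and ¬m.
Resolution eliminates this pair and disjoins the remaining literals (merging duplicates).

((¬c ∨ ¬w) ∨ ¬d)


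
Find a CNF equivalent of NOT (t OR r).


Step 1: Apply De Morgan: ¬(t ∨ r) = ¬t ∧ ¬r.

(NOT t) AND (NOT r)


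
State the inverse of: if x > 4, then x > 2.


The inverse of (P → Q) is (¬P → ¬Q). It is equivalent to the converse, not to the original.
Here P = 'x > 4' and Q = 'x > 2'.

If not (x > 4), then not (x > 2).


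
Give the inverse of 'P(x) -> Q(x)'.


The inverse of (P → Q) is (¬P → ¬Q). It is equivalent to the converse, not to the original.
Here P = 'P(x)' and Q = 'Q(x)'.

If not (P(x)), then not (Q(x)).


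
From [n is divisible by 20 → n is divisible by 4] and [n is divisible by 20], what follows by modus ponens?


Modus ponens: from (P → Q) and P, infer Q.
P = 'n is divisible by 20' is asserted, and P → Q holds, so Q follows.

n is divisible by 4.


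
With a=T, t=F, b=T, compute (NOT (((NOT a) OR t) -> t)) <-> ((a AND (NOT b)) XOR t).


Substitute a=T, t=F, b=T:
NOT a = F
(NOT a) OR t = F OR F = F
((NOT a) OR t) -> t = F -> F = T
NOT (((NOT a) OR t) -> t) = F
NOT b = F
a AND (NOT b) = T AND F = F
(a AND (NOT b)) XOR t = F XOR F = F
(NOT (((NOT a) OR t) -> t)) <-> ((a AND (NOT b)) XOR t) = F <-> F = T

T


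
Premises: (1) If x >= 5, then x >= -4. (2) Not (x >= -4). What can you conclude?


Modus tollens: from (P → Q) and ¬Q, infer ¬P.
Q = 'x >= -4' is denied; since P → Q, P must also fail.

Not (x >= 5).


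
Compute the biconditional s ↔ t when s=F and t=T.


Biconditional is true when both operands have the same truth value.
Substitute: s=F, t=T.
F ↔ T evaluates to F.

F


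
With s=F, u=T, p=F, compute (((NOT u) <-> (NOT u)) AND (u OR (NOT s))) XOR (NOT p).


Substitute s=F, u=T, p=F:
NOT u = F
NOT u = F
(NOT u) <-> (NOT u) = F <-> F = T
NOT s = T
u OR (NOT s) = T OR T = T
((NOT u) <-> (NOT u)) AND (u OR (NOT s)) = T AND T = T
NOT p = T
(((NOT u) <-> (NOT u)) AND (u OR (NOT s))) XOR (NOT p) = T XOR T = F

F


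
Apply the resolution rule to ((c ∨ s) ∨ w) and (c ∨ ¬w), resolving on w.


The clauses contain complementary literals w and ¬w.
Resolution eliminates this pair and disjoins the remaining literals (merging duplicates).

(s ∨ c)


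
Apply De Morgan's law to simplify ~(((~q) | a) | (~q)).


De Morgan: the negation of a disjunction is the conjunction of the negations.
Distribute ~ across |, flipping it to &, and negate each literal.

(q & (~a)) & q


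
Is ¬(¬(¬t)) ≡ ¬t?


Compare truth tables:
t | φ | ψ
---------
F | T | T
T | F | F
The columns φ and ψ agree on every row.

Yes, they are logically equivalent.


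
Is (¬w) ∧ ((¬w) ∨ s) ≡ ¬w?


Compare truth tables:
s | w | φ | ψ
-------------
F | F | T | T
T | F | T | T
F | T | F | F
T | T | F | F
The columns φ and ψ agree on every row.

Yes, they are logically equivalent.


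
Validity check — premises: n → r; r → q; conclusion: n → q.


This matches the form of hypothetical syllogism: the conclusion follows in every model of the premises.

Valid.


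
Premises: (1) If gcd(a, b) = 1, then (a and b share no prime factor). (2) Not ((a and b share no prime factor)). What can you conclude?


Modus tollens: from (P → Q) and ¬Q, infer ¬P.
Q = '(a and b share no prime factor)' is denied; since P → Q, P must also fail.

Not (gcd(a, b) = 1).


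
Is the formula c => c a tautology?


Build the truth table over {c}:
c | φ
-----
False | True
True | True
Every row evaluates to true.

Yes, it is a tautology.


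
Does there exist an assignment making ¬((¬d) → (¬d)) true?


Check all 2 assignments over {d}:
d | φ
-----
F | F
T | F
No assignment makes the formula true.

Unsatisfiable.


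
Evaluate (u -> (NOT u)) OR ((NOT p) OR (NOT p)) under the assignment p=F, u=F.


Substitute p=F, u=F:
NOT u = T
u -> (NOT u) = F -> T = T
NOT p = T
NOT p = T
(NOT p) OR (NOT p) = T OR T = T
(u -> (NOT u)) OR ((NOT p) OR (NOT p)) = T OR T = T

T


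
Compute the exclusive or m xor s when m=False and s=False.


Exclusive or is true when exactly one operand is true.
Substitute: m=False, s=False.
False xor False evaluates to False.

False


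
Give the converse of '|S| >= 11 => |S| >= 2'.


The converse of (P → Q) is (Q → P). It is not in general equivalent to the original.
Here P = '|S| >= 11' and Q = '|S| >= 2'.

If |S| >= 2, then |S| >= 11.


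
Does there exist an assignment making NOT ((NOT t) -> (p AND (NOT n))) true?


Search for a satisfying assignment over {n, p, t}.
Try n=F, p=F, t=F: the formula evaluates to T.
A satisfying assignment exists.

Satisfiable.


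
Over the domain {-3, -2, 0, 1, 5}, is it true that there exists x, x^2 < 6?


Evaluate the predicate on each element: -3:F, -2:T, 0:T, 1:T, 5:F.
Witness x = -2 satisfies the predicate.

T


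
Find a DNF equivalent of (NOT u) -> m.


Step 1: Rewrite (¬u) → m as ¬(¬u) ∨ m.
Step 2: Eliminate any double negations (¬¬X = X).

u OR m


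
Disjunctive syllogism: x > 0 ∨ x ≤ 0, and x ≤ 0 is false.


Disjunctive syllogism: from (P ∨ Q) and ¬P, infer Q.
One disjunct, 'x ≤ 0', is ruled out; the other must hold.

x > 0


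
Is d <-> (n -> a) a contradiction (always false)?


Truth table over {a, d, n}:
a | d | n | φ
-------------
F | F | F | F
T | F | F | F
F | T | F | T
T | T | F | T
F | F | T | T
T | F | T | F
F | T | T | F
T | T | T | T
Satisfying assignment at row 3: a=F, d=T, n=F gives T.

No, it is not a contradiction.


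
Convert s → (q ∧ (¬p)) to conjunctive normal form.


Step 1: Rewrite s → (q ∧ (¬p)) as ¬s ∨ (q ∧ (¬p)).
Step 2: Distribute ∨ over ∧.

((¬s) ∨ q) ∧ ((¬s) ∨ (¬p))


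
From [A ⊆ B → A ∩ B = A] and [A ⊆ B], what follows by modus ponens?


Modus ponens: from (P → Q) and P, infer Q.
P = 'A ⊆ B' is asserted, and P → Q holds, so Q follows.

A ∩ B = A.


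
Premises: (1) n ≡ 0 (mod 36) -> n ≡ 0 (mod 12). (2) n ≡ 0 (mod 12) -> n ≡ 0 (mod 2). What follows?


Hypothetical syllogism: from (P → Q) and (Q → R), infer (P → R).
Chain the two implications through the shared middle term 'n ≡ 0 (mod 12)'.

n ≡ 0 (mod 36) -> n ≡ 0 (mod 2)


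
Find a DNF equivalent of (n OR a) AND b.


Step 1: Distribute ∧ over ∨: (n ∨ a) ∧ b = (n ∧ b) ∨ (a ∧ b).

(n AND b) OR (a AND b)


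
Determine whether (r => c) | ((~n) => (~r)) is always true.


Build the truth table over {c, n, r}:
c | n | r | φ
-------------
False | False | False | True
True | False | False | True
False | True | False | True
True | True | False | True
False | False | True | False
True | False | True | True
False | True | True | True
True | True | True | True
Counterexample at row 5: with c=False, n=False, r=True, the formula is False.

No, it is not a tautology.


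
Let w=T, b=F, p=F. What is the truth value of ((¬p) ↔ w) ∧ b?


Substitute w=T, b=F, p=F:
¬p = T
(¬p) ↔ w = T ↔ T = T
((¬p) ↔ w) ∧ b = T ∧ F = F

F


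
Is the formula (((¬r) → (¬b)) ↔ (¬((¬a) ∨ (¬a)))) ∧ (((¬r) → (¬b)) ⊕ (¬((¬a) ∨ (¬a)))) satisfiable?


Check all 8 assignments over {a, b, r}:
a | b | r | φ
-------------
F | F | F | F
T | F | F | F
F | T | F | F
T | T | F | F
F | F | T | F
T | F | T | F
F | T | T | F
T | T | T | F
No assignment makes the formula true.

Unsatisfiable.


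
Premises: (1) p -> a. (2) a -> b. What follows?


Hypothetical syllogism: from (P → Q) and (Q → R), infer (P → R).
Chain the two implications through the shared middle term 'a'.

p -> b


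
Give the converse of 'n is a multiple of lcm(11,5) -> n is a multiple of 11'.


The converse of (P → Q) is (Q → P). It is not in general equivalent to the original.
Here P = 'n is a multiple of lcm(11,5)' and Q = 'n is a multiple of 11'.

If n is a multiple of 11, then n is a multiple of lcm(11,5).


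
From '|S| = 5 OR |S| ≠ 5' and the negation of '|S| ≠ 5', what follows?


Disjunctive syllogism: from (P ∨ Q) and ¬P, infer Q.
One disjunct, '|S| ≠ 5', is ruled out; the other must hold.

|S| = 5


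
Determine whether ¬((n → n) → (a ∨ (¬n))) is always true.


Build the truth table over {a, n}:
a | n | φ
---------
F | F | F
T | F | F
F | T | T
T | T | F
Counterexample at row 1: with a=F, n=F, the formula is F.

No, it is not a tautology.


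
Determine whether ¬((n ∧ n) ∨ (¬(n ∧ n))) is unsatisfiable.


Truth table over {n}:
n | φ
-----
F | F
T | F
Every row is false.

Yes, it is a contradiction.


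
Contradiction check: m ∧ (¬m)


Truth table over {m}:
m | φ
-----
F | F
T | F
Every row is false.

Yes, it is a contradiction.


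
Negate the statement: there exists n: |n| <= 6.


¬(for all x: φ) = there exists x: ¬φ, and ¬(there exists x: φ) = for all x: ¬φ.
Apply to the existential statement.

for all n: NOT(|n| <= 6)


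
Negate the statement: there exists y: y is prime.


¬(for all x: φ) = there exists x: ¬φ, and ¬(there exists x: φ) = for all x: ¬φ.
Apply to the existential statement.

for all y: NOT(y is prime)


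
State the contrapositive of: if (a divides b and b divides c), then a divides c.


The contrapositive of (P → Q) is (¬Q → ¬P); it is logically equivalent to the original.
Here P = '(a divides b and b divides c)' and Q = 'a divides c'.

If not (a divides c), then not ((a divides b and b divides c)).


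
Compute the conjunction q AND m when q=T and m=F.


Conjunction is true only when both operands are true.
Substitute: q=T, m=F.
T AND F evaluates to F.

F


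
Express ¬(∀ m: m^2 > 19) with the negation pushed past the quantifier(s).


¬(∀ x: φ) = ∃ x: ¬φ, and ¬(∃ x: φ) = ∀ x: ¬φ.
Apply to the universal statement.

∃ m: ¬(m^2 > 19)


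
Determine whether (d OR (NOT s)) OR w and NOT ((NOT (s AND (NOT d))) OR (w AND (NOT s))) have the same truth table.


Compare truth tables:
d | s | w | φ | ψ
-----------------
F | F | F | T | F
T | F | F | T | F
F | T | F | F | T
T | T | F | T | F
F | F | T | T | F
T | F | T | T | F
F | T | T | T | T
T | T | T | T | F
They differ at row 1 (d=F, s=F, w=F): φ=T but ψ=F.

No, they are not logically equivalent.


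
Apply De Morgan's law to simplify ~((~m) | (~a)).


De Morgan: the negation of a disjunction is the conjunction of the negations.
Distribute ~ across |, flipping it to &, and negate each literal.

m & a


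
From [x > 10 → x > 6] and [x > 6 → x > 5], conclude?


Hypothetical syllogism: from (P → Q) and (Q → R), infer (P → R).
Chain the two implications through the shared middle term 'x > 6'.

x > 10 → x > 5


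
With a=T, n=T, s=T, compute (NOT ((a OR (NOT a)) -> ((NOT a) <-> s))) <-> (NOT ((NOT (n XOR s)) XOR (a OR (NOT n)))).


Substitute a=T, n=T, s=T:
… (earlier sub-steps elided)
(NOT a) <-> s = F <-> T = F
(a OR (NOT a)) -> ((NOT a) <-> s) = T -> F = F
NOT ((a OR (NOT a)) -> ((NOT a) <-> s)) = T
n XOR s = T XOR T = F
NOT (n XOR s) = T
NOT n = F
a OR (NOT n) = T OR F = T
(NOT (n XOR s)) XOR (a OR (NOT n)) = T XOR T = F
NOT ((NOT (n XOR s)) XOR (a OR (NOT n))) = T
(NOT ((a OR (NOT a)) -> ((NOT a) <-> s))) <-> (NOT ((NOT (n XOR s)) XOR (a OR (NOT n)))) = T <-> T = T

T


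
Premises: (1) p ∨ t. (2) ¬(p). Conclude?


Disjunctive syllogism: from (P ∨ Q) and ¬P, infer Q.
One disjunct, 'p', is ruled out; the other must hold.

t


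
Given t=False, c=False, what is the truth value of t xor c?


Exclusive or is true when exactly one operand is true.
Substitute: t=False, c=False.
False xor False evaluates to False.

False


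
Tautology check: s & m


Build the truth table over {m, s}:
m | s | φ
---------
False | False | False
True | False | False
False | True | False
True | True | True
Counterexample at row 1: with m=False, s=False, the formula is False.

No, it is not a tautology.


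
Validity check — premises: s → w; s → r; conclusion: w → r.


This is (no valid rule). There exist truth assignments where the premises are all true but the conclusion is false.

Invalid.


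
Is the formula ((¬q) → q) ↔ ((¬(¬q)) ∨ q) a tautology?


Build the truth table over {q}:
q | φ
-----
F | T
T | T
Every row evaluates to true.

Yes, it is a tautology.


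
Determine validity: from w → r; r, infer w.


This is affirming the consequent (fallacy). There exist truth assignments where the premises are all true but the conclusion is false.

Invalid.


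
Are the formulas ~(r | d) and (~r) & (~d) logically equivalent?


Compare truth tables:
d | r | φ | ψ
-------------
False | False | True | True
True | False | False | False
False | True | False | False
True | True | False | False
The columns φ and ψ agree on every row.

Yes, they are logically equivalent.


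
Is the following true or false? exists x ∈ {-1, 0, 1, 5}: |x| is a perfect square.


Evaluate the predicate on each element: -1:True, 0:True, 1:True, 5:False.
Witness x = -1 satisfies the predicate.

True


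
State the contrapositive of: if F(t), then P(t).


The contrapositive of (P → Q) is (¬Q → ¬P); it is logically equivalent to the original.
Here P = 'F(t)' and Q = 'P(t)'.

If not (P(t)), then not (F(t)).


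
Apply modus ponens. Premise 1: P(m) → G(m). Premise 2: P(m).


Modus ponens: from (P → Q) and P, infer Q.
P = 'P(m)' is asserted, and P → Q holds, so Q follows.

G(m).


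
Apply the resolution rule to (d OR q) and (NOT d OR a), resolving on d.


The clauses contain complementary literals d and NOTd.
Resolution eliminates this pair and disjoins the remaining literals (merging duplicates).

(q OR a)


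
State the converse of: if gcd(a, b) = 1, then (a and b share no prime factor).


The converse of (P → Q) is (Q → P). It is not in general equivalent to the original.
Here P = 'gcd(a, b) = 1' and Q = '(a and b share no prime factor)'.

If (a and b share no prime factor), then gcd(a, b) = 1.


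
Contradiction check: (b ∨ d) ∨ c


Truth table over {b, c, d}:
b | c | d | φ
-------------
F | F | F | F
T | F | F | T
F | T | F | T
T | T | F | T
F | F | T | T
T | F | T | T
F | T | T | T
T | T | T | T
Satisfying assignment at row 2: b=T, c=F, d=F gives T.

No, it is not a contradiction.


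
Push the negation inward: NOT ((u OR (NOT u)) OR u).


De Morgan: the negation of a disjunction is the conjunction of the negations.
Distribute NOT across OR, flipping it to AND, and negate each literal.

((NOT u) AND u) AND (NOT u)


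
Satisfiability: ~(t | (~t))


Check all 2 assignments over {t}:
t | φ
-----
False | False
True | False
No assignment makes the formula true.

Unsatisfiable.


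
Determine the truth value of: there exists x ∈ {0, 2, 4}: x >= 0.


Evaluate the predicate on each element: 0:T, 2:T, 4:T.
Witness x = 0 satisfies the predicate.

T


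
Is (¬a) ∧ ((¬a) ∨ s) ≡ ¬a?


Compare truth tables:
a | s | φ | ψ
-------------
F | F | T | T
T | F | F | F
F | T | T | T
T | T | F | F
The columns φ and ψ agree on every row.

Yes, they are logically equivalent.


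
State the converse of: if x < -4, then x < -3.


The converse of (P → Q) is (Q → P). It is not in general equivalent to the original.
Here P = 'x < -4' and Q = 'x < -3'.

If x < -3, then x < -4.


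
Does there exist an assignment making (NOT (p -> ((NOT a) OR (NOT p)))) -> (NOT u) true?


Search for a satisfying assignment over {a, p, u}.
Try a=F, p=F, u=F: the formula evaluates to T.
A satisfying assignment exists.

Satisfiable.


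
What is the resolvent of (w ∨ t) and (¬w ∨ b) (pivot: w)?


The clauses contain complementary literals w and ¬w.
Resolution eliminates this pair and disjoins the remaining literals (merging duplicates).

(t ∨ b)


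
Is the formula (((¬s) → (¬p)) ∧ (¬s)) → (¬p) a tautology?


Build the truth table over {p, s}:
p | s | φ
---------
F | F | T
T | F | T
F | T | T
T | T | T
Every row evaluates to true.

Yes, it is a tautology.


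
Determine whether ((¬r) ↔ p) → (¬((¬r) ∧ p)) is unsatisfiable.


Truth table over {p, r}:
p | r | φ
---------
F | F | T
T | F | F
F | T | T
T | T | T
Satisfying assignment at row 1: p=F, r=F gives T.

No, it is not a contradiction.


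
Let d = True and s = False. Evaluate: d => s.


Implication is false only when antecedent is true and consequent is false.
Substitute: d=True, s=False.
True => False evaluates to False.

False


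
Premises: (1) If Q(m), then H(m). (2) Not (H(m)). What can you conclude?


Modus tollens: from (P → Q) and ¬Q, infer ¬P.
Q = 'H(m)' is denied; since P → Q, P must also fail.

Not (Q(m)).


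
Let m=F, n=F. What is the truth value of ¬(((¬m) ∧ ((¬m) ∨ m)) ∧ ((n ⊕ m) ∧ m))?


Substitute m=F, n=F:
¬m = T
¬m = T
(¬m) ∨ m = T ∨ F = T
(¬m) ∧ ((¬m) ∨ m) = T ∧ T = T
n ⊕ m = F ⊕ F = F
(n ⊕ m) ∧ m = F ∧ F = F
((¬m) ∧ ((¬m) ∨ m)) ∧ ((n ⊕ m) ∧ m) = T ∧ F = F
¬(((¬m) ∧ ((¬m) ∨ m)) ∧ ((n ⊕ m) ∧ m)) = T

T


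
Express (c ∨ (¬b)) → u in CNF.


Step 1: Rewrite as ¬(c ∨ (¬b)) ∨ u = (¬c ∧ ¬(¬b)) ∨ u.
Step 2: Distribute ∨ over ∧.
Step 3: Eliminate any double negations (¬¬X = X).

((¬c) ∨ u) ∧ (b ∨ u)


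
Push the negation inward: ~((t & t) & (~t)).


De Morgan: the negation of a conjunction is the disjunction of the negations.
Distribute ~ across &, flipping it to |, and negate each literal.

((~t) | (~t)) | t


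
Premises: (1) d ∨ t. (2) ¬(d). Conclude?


Disjunctive syllogism: from (P ∨ Q) and ¬P, infer Q.
One disjunct, 'd', is ruled out; the other must hold.

t


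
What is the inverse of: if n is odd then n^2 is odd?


The inverse of (P → Q) is (¬P → ¬Q). It is equivalent to the converse, not to the original.
Here P = 'n is odd' and Q = 'n^2 is odd'.

If not (n is odd), then not (n^2 is odd).


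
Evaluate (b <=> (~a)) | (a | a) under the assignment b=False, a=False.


Substitute b=False, a=False:
~a = True
b <=> (~a) = False <=> True = False
a | a = False | False = False
(b <=> (~a)) | (a | a) = False | False = False

False


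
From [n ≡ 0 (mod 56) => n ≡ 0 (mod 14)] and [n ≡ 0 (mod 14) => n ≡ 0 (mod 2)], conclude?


Hypothetical syllogism: from (P → Q) and (Q → R), infer (P → R).
Chain the two implications through the shared middle term 'n ≡ 0 (mod 14)'.

n ≡ 0 (mod 56) => n ≡ 0 (mod 2)


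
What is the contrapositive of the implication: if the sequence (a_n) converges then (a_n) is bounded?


The contrapositive of (P → Q) is (¬Q → ¬P); it is logically equivalent to the original.
Here P = 'the sequence (a_n) converges' and Q = '(a_n) is bounded'.

If not ((a_n) is bounded), then not (the sequence (a_n) converges).


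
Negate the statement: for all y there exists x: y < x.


Negation flips each quantifier (∀↔∃) and negates the inner predicate.
¬(for all y there exists x: φ) = there exists y for all x: ¬φ.

there exists y for all x: NOT(y < x)


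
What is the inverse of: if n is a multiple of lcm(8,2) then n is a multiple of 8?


The inverse of (P → Q) is (¬P → ¬Q). It is equivalent to the converse, not to the original.
Here P = 'n is a multiple of lcm(8,2)' and Q = 'n is a multiple of 8'.

If not (n is a multiple of lcm(8,2)), then not (n is a multiple of 8).


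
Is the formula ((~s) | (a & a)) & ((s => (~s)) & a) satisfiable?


Search for a satisfying assignment over {a, s}.
Try a=True, s=False: the formula evaluates to True.
A satisfying assignment exists.

Satisfiable.


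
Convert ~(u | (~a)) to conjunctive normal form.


Step 1: Apply De Morgan: ¬(u ∨ (¬a)) = ¬u ∧ ¬(¬a).
Step 2: Eliminate any double negations (¬¬X = X).

(~u) & a


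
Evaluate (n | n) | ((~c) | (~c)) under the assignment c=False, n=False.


Substitute c=False, n=False:
n | n = False | False = False
~c = True
~c = True
(~c) | (~c) = True | True = True
(n | n) | ((~c) | (~c)) = False | True = True

True


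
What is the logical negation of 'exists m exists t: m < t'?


Negation flips each quantifier (∀↔∃) and negates the inner predicate.
¬(exists m exists t: φ) = forall m forall t: ¬φ.

forall m forall t: ~(m < t)


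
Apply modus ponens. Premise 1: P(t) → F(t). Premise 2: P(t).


Modus ponens: from (P → Q) and P, infer Q.
P = 'P(t)' is asserted, and P → Q holds, so Q follows.

F(t).


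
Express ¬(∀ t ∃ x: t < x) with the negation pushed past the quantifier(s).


Negation flips each quantifier (∀↔∃) and negates the inner predicate.
¬(∀ t ∃ x: φ) = ∃ t ∀ x: ¬φ.

∃ t ∀ x: ¬(t < x)


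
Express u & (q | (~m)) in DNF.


Step 1: Distribute ∧ over ∨: u ∧ (q ∨ (¬m)) = (u ∧ q) ∨ (u ∧ (¬m)).

(u & q) | (u & (~m))


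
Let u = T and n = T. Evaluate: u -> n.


Implication is false only when antecedent is true and consequent is false.
Substitute: u=T, n=T.
T -> T evaluates to T.

T


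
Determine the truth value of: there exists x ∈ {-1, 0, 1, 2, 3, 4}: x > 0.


Evaluate the predicate on each element: -1:F, 0:F, 1:T, 2:T, 3:T, 4:T.
Witness x = 1 satisfies the predicate.

T


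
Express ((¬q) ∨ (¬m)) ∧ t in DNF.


Step 1: Distribute ∧ over ∨: ((¬q) ∨ (¬m)) ∧ t = ((¬q) ∧ t) ∨ ((¬m) ∧ t).

((¬q) ∧ t) ∨ ((¬m) ∧ t)


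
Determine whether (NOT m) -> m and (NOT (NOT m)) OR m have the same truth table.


Compare truth tables:
m | φ | ψ
---------
F | F | F
T | T | T
The columns φ and ψ agree on every row.

Yes, they are logically equivalent.


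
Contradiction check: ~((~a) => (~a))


Truth table over {a}:
a | φ
-----
False | False
True | False
Every row is false.

Yes, it is a contradiction.


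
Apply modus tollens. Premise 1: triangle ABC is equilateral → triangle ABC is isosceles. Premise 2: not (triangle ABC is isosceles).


Modus tollens: from (P → Q) and ¬Q, infer ¬P.
Q = 'triangle ABC is isosceles' is denied; since P → Q, P must also fail.

Not (triangle ABC is equilateral).


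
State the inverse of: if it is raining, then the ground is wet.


The inverse of (P → Q) is (¬P → ¬Q). It is equivalent to the converse, not to the original.
Here P = 'it is raining' and Q = 'the ground is wet'.

If not (it is raining), then not (the ground is wet).


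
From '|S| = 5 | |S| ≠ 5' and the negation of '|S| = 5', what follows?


Disjunctive syllogism: from (P ∨ Q) and ¬P, infer Q.
One disjunct, '|S| = 5', is ruled out; the other must hold.

|S| ≠ 5


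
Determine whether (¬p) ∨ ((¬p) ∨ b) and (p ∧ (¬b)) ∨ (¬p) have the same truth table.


Compare truth tables:
b | p | φ | ψ
-------------
F | F | T | T
T | F | T | T
F | T | F | T
T | T | T | F
They differ at row 3 (b=F, p=T): φ=F but ψ=T.

No, they are not logically equivalent.


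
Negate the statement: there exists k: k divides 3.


¬(for all x: φ) = there exists x: ¬φ, and ¬(there exists x: φ) = for all x: ¬φ.
Apply to the existential statement.

for all k: NOT(k divides 3)


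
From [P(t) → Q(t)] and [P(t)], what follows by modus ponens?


Modus ponens: from (P → Q) and P, infer Q.
P = 'P(t)' is asserted, and P → Q holds, so Q follows.

Q(t).


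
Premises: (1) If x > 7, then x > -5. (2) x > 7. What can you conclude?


Modus ponens: from (P → Q) and P, infer Q.
P = 'x > 7' is asserted, and P → Q holds, so Q follows.

x > -5.


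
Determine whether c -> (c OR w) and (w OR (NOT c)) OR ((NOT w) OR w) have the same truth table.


Compare truth tables:
c | w | φ | ψ
-------------
F | F | T | T
T | F | T | T
F | T | T | T
T | T | T | T
The columns φ and ψ agree on every row.

Yes, they are logically equivalent.


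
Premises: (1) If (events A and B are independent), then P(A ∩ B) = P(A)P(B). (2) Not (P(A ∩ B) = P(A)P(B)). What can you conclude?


Modus tollens: from (P → Q) and ¬Q, infer ¬P.
Q = 'P(A ∩ B) = P(A)P(B)' is denied; since P → Q, P must also fail.

Not ((events A and B are independent)).


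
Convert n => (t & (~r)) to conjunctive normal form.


Step 1: Rewrite n → (t ∧ (¬r)) as ¬n ∨ (t ∧ (¬r)).
Step 2: Distribute ∨ over ∧.

((~n) | t) & ((~n) | (~r))


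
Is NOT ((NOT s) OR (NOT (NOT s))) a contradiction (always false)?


Truth table over {s}:
s | φ
-----
F | F
T | F
Every row is false.

Yes, it is a contradiction.


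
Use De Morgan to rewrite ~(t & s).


De Morgan: the negation of a conjunction is the disjunction of the negations.
Distribute ~ across &, flipping it to |, and negate each literal.

(~t) | (~s)


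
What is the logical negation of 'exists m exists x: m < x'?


Negation flips each quantifier (∀↔∃) and negates the inner predicate.
¬(exists m exists x: φ) = forall m forall x: ¬φ.

forall m forall x: ~(m < x)


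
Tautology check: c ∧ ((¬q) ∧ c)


Build the truth table over {c, q}:
c | q | φ
---------
F | F | F
T | F | T
F | T | F
T | T | F
Counterexample at row 1: with c=F, q=F, the formula is F.

No, it is not a tautology.


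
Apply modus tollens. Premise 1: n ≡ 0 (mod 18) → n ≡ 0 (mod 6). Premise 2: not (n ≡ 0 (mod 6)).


Modus tollens: from (P → Q) and ¬Q, infer ¬P.
Q = 'n ≡ 0 (mod 6)' is denied; since P → Q, P must also fail.

Not (n ≡ 0 (mod 18)).


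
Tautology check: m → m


Build the truth table over {m}:
m | φ
-----
F | T
T | T
Every row evaluates to true.

Yes, it is a tautology.


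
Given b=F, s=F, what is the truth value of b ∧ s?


Conjunction is true only when both operands are true.
Substitute: b=F, s=F.
F ∧ F evaluates to F.

F


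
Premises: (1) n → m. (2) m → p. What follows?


Hypothetical syllogism: from (P → Q) and (Q → R), infer (P → R).
Chain the two implications through the shared middle term 'm'.

n → p


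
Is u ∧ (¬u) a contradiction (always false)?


Truth table over {u}:
u | φ
-----
F | F
T | F
Every row is false.

Yes, it is a contradiction.


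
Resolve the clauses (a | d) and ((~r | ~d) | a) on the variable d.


The clauses contain complementary literals d and ~d.
Resolution eliminates this pair and disjoins the remaining literals (merging duplicates).

(a | ~r)


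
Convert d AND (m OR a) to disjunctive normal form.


Step 1: Distribute ∧ over ∨: d ∧ (m ∨ a) = (d ∧ m) ∨ (d ∧ a).

(d AND m) OR (d AND a)


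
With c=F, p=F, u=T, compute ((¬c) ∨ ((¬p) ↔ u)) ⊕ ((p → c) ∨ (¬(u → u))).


Substitute c=F, p=F, u=T:
¬c = T
¬p = T
(¬p) ↔ u = T ↔ T = T
(¬c) ∨ ((¬p) ↔ u) = T ∨ T = T
p → c = F → F = T
u → u = T → T = T
¬(u → u) = F
(p → c) ∨ (¬(u → u)) = T ∨ F = T
((¬c) ∨ ((¬p) ↔ u)) ⊕ ((p → c) ∨ (¬(u → u))) = T ⊕ T = F

F


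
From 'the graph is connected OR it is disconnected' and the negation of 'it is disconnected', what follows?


Disjunctive syllogism: from (P ∨ Q) and ¬P, infer Q.
One disjunct, 'it is disconnected', is ruled out; the other must hold.

the graph is connected


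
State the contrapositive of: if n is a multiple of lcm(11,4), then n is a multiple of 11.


The contrapositive of (P → Q) is (¬Q → ¬P); it is logically equivalent to the original.
Here P = 'n is a multiple of lcm(11,4)' and Q = 'n is a multiple of 11'.

If not (n is a multiple of 11), then not (n is a multiple of lcm(11,4)).


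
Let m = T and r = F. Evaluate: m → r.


Implication is false only when antecedent is true and consequent is false.
Substitute: m=T, r=F.
T → F evaluates to F.

F


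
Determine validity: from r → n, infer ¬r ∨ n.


This matches the form of material implication: the conclusion follows in every model of the premises.

Valid.


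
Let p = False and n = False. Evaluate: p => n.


Implication is false only when antecedent is true and consequent is false.
Substitute: p=False, n=False.
False => False evaluates to True.

True


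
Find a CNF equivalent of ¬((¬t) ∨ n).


Step 1: Apply De Morgan: ¬((¬t) ∨ n) = ¬(¬t) ∧ ¬n.
Step 2: Eliminate any double negations (¬¬X = X).

t ∧ (¬n)


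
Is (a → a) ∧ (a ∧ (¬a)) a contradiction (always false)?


Truth table over {a}:
a | φ
-----
F | F
T | F
Every row is false.

Yes, it is a contradiction.


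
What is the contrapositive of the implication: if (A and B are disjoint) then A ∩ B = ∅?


The contrapositive of (P → Q) is (¬Q → ¬P); it is logically equivalent to the original.
Here P = '(A and B are disjoint)' and Q = 'A ∩ B = ∅'.

If not (A ∩ B = ∅), then not ((A and B are disjoint)).


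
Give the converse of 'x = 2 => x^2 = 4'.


The converse of (P → Q) is (Q → P). It is not in general equivalent to the original.
Here P = 'x = 2' and Q = 'x^2 = 4'.

If x^2 = 4, then x = 2.


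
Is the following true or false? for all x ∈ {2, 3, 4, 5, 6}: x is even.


Evaluate the predicate on each element: 2:T, 3:F, 4:T, 5:F, 6:T.
Counterexample x = 3 fails the predicate.

F


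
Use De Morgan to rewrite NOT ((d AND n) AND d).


De Morgan: the negation of a conjunction is the disjunction of the negations.
Distribute NOT across AND, flipping it to OR, and negate each literal.

((NOT d) OR (NOT n)) OR (NOT d)


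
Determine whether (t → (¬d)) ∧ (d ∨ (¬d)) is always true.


Build the truth table over {d, t}:
d | t | φ
---------
F | F | T
T | F | T
F | T | T
T | T | F
Counterexample at row 4: with d=T, t=T, the formula is F.

No, it is not a tautology.


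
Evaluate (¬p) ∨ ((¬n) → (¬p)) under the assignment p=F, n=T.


Substitute p=F, n=T:
¬p = T
¬n = F
¬p = T
(¬n) → (¬p) = F → T = T
(¬p) ∨ ((¬n) → (¬p)) = T ∨ T = T

T


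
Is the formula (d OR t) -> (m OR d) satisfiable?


Search for a satisfying assignment over {d, m, t}.
Try d=F, m=F, t=F: the formula evaluates to T.
A satisfying assignment exists.

Satisfiable.


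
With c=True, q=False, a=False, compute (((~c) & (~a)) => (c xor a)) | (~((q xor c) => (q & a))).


Substitute c=True, q=False, a=False:
~c = False
~a = True
(~c) & (~a) = False & True = False
c xor a = True xor False = True
((~c) & (~a)) => (c xor a) = False => True = True
q xor c = False xor True = True
q & a = False & False = False
(q xor c) => (q & a) = True => False = False
~((q xor c) => (q & a)) = True
(((~c) & (~a)) => (c xor a)) | (~((q xor c) => (q & a))) = True | True = True

True


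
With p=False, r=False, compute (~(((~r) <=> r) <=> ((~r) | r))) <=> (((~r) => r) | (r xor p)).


Substitute p=False, r=False:
… (earlier sub-steps elided)
(~r) <=> r = True <=> False = False
~r = True
(~r) | r = True | False = True
((~r) <=> r) <=> ((~r) | r) = False <=> True = False
~(((~r) <=> r) <=> ((~r) | r)) = True
~r = True
(~r) => r = True => False = False
r xor p = False xor False = False
((~r) => r) | (r xor p) = False | False = False
(~(((~r) <=> r) <=> ((~r) | r))) <=> (((~r) => r) | (r xor p)) = True <=> False = False

False


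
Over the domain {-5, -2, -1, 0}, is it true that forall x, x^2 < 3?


Evaluate the predicate on each element: -5:False, -2:False, -1:True, 0:True.
Counterexample x = -5 fails the predicate.

False


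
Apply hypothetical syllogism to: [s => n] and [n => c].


Hypothetical syllogism: from (P → Q) and (Q → R), infer (P → R).
Chain the two implications through the shared middle term 'n'.

s => c


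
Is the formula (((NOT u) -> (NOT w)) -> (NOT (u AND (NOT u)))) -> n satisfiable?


Search for a satisfying assignment over {n, u, w}.
Try n=T, u=F, w=F: the formula evaluates to T.
A satisfying assignment exists.

Satisfiable.


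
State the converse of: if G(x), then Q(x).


The converse of (P → Q) is (Q → P). It is not in general equivalent to the original.
Here P = 'G(x)' and Q = 'Q(x)'.

If Q(x), then G(x).


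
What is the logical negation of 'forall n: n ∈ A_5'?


¬(forall x: φ) = exists x: ¬φ, and ¬(exists x: φ) = forall x: ¬φ.
Apply to the universal statement.

exists n: ~(n ∈ A_5)


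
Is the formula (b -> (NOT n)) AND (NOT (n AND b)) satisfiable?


Search for a satisfying assignment over {b, n}.
Try b=F, n=F: the formula evaluates to T.
A satisfying assignment exists.

Satisfiable.


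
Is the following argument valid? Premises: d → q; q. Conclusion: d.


This is affirming the consequent (fallacy). There exist truth assignments where the premises are all true but the conclusion is false.

Invalid.


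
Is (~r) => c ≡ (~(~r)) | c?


Compare truth tables:
c | r | φ | ψ
-------------
False | False | False | False
True | False | True | True
False | True | True | True
True | True | True | True
The columns φ and ψ agree on every row.

Yes, they are logically equivalent.


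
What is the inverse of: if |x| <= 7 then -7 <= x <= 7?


The inverse of (P → Q) is (¬P → ¬Q). It is equivalent to the converse, not to the original.
Here P = '|x| <= 7' and Q = '-7 <= x <= 7'.

If not (|x| <= 7), then not (-7 <= x <= 7).


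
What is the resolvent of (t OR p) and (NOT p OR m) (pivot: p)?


The clauses contain complementary literals p and NOTp.
Resolution eliminates this pair and disjoins the remaining literals (merging duplicates).

(t OR m)


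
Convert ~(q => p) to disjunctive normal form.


Step 1: Rewrite implication then negate: ¬(¬q ∨ p) = q ∧ ¬p.

q & (~p)


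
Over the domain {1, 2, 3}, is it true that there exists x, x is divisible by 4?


Evaluate the predicate on each element: 1:F, 2:F, 3:F.
No element satisfies the predicate.

F


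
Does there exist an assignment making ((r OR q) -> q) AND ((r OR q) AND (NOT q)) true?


Check all 4 assignments over {q, r}:
q | r | φ
---------
F | F | F
T | F | F
F | T | F
T | T | F
No assignment makes the formula true.

Unsatisfiable.


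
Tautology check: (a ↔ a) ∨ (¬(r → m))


Build the truth table over {a, m, r}:
a | m | r | φ
-------------
F | F | F | T
T | F | F | T
F | T | F | T
T | T | F | T
F | F | T | T
T | F | T | T
F | T | T | T
T | T | T | T
Every row evaluates to true.

Yes, it is a tautology.


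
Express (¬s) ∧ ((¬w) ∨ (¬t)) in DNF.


Step 1: Distribute ∧ over ∨: (¬s) ∧ ((¬w) ∨ (¬t)) = ((¬s) ∧ (¬w)) ∨ ((¬s) ∧ (¬t)).

((¬s) ∧ (¬w)) ∨ ((¬s) ∧ (¬t))


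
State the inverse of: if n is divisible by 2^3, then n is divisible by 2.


The inverse of (P → Q) is (¬P → ¬Q). It is equivalent to the converse, not to the original.
Here P = 'n is divisible by 2^3' and Q = 'n is divisible by 2'.

If not (n is divisible by 2^3), then not (n is divisible by 2).


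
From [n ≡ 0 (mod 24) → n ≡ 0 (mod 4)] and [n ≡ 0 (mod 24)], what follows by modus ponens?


Modus ponens: from (P → Q) and P, infer Q.
P = 'n ≡ 0 (mod 24)' is asserted, and P → Q holds, so Q follows.

n ≡ 0 (mod 4).


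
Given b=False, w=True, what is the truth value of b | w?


Disjunction is false only when both operands are false.
Substitute: b=False, w=True.
False | True evaluates to True.

True


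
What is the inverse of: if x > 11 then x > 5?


The inverse of (P → Q) is (¬P → ¬Q). It is equivalent to the converse, not to the original.
Here P = 'x > 11' and Q = 'x > 5'.

If not (x > 11), then not (x > 5).


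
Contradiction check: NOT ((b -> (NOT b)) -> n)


Truth table over {b, n}:
b | n | φ
---------
F | F | T
T | F | F
F | T | F
T | T | F
Satisfying assignment at row 1: b=F, n=F gives T.

No, it is not a contradiction.


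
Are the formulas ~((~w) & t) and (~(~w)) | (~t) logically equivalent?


Compare truth tables:
t | w | φ | ψ
-------------
False | False | True | True
True | False | False | False
False | True | True | True
True | True | True | True
The columns φ and ψ agree on every row.

Yes, they are logically equivalent.


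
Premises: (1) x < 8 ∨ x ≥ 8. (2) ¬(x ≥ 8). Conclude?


Disjunctive syllogism: from (P ∨ Q) and ¬P, infer Q.
One disjunct, 'x ≥ 8', is ruled out; the other must hold.

x < 8


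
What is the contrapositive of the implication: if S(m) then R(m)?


The contrapositive of (P → Q) is (¬Q → ¬P); it is logically equivalent to the original.
Here P = 'S(m)' and Q = 'R(m)'.

If not (R(m)), then not (S(m)).


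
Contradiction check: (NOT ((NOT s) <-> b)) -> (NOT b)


Truth table over {b, s}:
b | s | φ
---------
F | F | T
T | F | T
F | T | T
T | T | F
Satisfying assignment at row 1: b=F, s=F gives T.

No, it is not a contradiction.


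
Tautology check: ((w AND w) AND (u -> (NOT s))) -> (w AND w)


Build the truth table over {s, u, w}:
s | u | w | φ
-------------
F | F | F | T
T | F | F | T
F | T | F | T
T | T | F | T
F | F | T | T
T | F | T | T
F | T | T | T
T | T | T | T
Every row evaluates to true.

Yes, it is a tautology.


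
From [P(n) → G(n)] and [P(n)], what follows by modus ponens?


Modus ponens: from (P → Q) and P, infer Q.
P = 'P(n)' is asserted, and P → Q holds, so Q follows.

G(n).


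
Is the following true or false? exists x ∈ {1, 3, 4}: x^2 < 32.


Evaluate the predicate on each element: 1:True, 3:True, 4:True.
Witness x = 1 satisfies the predicate.

True


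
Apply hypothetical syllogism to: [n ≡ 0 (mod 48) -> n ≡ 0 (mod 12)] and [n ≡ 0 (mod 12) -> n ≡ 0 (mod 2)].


Hypothetical syllogism: from (P → Q) and (Q → R), infer (P → R).
Chain the two implications through the shared middle term 'n ≡ 0 (mod 12)'.

n ≡ 0 (mod 48) -> n ≡ 0 (mod 2)


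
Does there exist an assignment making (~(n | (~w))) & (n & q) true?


Check all 8 assignments over {n, q, w}:
n | q | w | φ
-------------
False | False | False | False
True | False | False | False
False | True | False | False
True | True | False | False
False | False | True | False
True | False | True | False
False | True | True | False
True | True | True | False
No assignment makes the formula true.

Unsatisfiable.


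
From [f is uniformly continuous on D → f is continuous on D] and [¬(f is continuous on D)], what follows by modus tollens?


Modus tollens: from (P → Q) and ¬Q, infer ¬P.
Q = 'f is continuous on D' is denied; since P → Q, P must also fail.

Not (f is uniformly continuous on D).


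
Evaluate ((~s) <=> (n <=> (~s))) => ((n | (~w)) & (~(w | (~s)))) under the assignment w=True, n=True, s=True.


Substitute w=True, n=True, s=True:
… (earlier sub-steps elided)
~s = False
n <=> (~s) = True <=> False = False
(~s) <=> (n <=> (~s)) = False <=> False = True
~w = False
n | (~w) = True | False = True
~s = False
w | (~s) = True | False = True
~(w | (~s)) = False
(n | (~w)) & (~(w | (~s))) = True & False = False
((~s) <=> (n <=> (~s))) => ((n | (~w)) & (~(w | (~s)))) = True => False = False

False


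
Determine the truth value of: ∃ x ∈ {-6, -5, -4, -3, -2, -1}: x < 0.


Evaluate the predicate on each element: -6:T, -5:T, -4:T, -3:T, -2:T, -1:T.
Witness x = -6 satisfies the predicate.

T


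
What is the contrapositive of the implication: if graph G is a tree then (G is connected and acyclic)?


The contrapositive of (P → Q) is (¬Q → ¬P); it is logically equivalent to the original.
Here P = 'graph G is a tree' and Q = '(G is connected and acyclic)'.

If not ((G is connected and acyclic)), then not (graph G is a tree).
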